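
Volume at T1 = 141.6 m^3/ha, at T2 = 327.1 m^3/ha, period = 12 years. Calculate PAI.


Formula: PAI = (V_T2 - V_T1) / (T2 - T1)
Volume increment = 327.1 - 141.6 = 185.5 m^3/ha
PAI = 185.5 / 12 = 15.46 m^3/ha/year

15.46


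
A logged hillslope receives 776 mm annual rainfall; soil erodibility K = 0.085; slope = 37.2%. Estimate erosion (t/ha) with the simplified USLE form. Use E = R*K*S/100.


Formula: E = R * K * S / 100  (simplified USLE)
R * K = 776 * 0.085 = 65.96
E = 65.96 * 37.2 / 100 = 24.54 t/ha

24.54


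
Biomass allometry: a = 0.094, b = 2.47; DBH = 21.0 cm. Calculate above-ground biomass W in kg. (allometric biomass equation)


Formula: W = a * DBH^b  (allometric power law)
DBH^b = 21.0^2.47 = 1844.5127
W = 0.094 * 1844.5127 = 173.4 kg

173.4


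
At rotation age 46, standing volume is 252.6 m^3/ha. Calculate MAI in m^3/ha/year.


Formula: MAI = Total Volume / Stand Age
MAI = 252.6 m^3/ha / 46 years
MAI = 5.49 m^3/ha/year

5.49


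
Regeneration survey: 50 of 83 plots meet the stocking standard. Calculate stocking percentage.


Formula: Stocking % = stocked plots / total plots * 100
Stocking = 50 / 83 * 100
Stocking = 0.6024 * 100 = 60.2%

60.2


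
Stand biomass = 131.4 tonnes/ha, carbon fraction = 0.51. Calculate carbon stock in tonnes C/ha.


Formula: Carbon Stock = Biomass * Carbon Fraction
C = 131.4 t/ha * 0.51
C = 67.0 t C/ha

67.0


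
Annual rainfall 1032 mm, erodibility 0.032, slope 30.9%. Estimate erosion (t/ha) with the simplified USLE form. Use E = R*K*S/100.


Formula: E = R * K * S / 100  (simplified USLE)
R * K = 1032 * 0.032 = 33.024
E = 33.024 * 30.9 / 100 = 10.2 t/ha

10.2


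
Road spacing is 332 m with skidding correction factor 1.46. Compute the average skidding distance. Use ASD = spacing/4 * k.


Formula: ASD = (spacing / 4) * correction
Uncorrected distance = spacing / 4 = 332 / 4 = 83 m
ASD = 83 * 1.46 = 121 m

121


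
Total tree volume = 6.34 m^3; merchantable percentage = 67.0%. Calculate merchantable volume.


Formula: MV = V_total * (merchantable_pct / 100)
Merchantable fraction = 67.0% / 100 = 0.67
MV = 6.34 m^3 * 0.67 = 4.248 m^3

4.248


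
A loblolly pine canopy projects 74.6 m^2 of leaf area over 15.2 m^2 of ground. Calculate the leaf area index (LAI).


Formula: LAI = total leaf area / ground area  (dimensionless)
LAI = 74.6 m^2 / 15.2 m^2
LAI = 4.91

4.91


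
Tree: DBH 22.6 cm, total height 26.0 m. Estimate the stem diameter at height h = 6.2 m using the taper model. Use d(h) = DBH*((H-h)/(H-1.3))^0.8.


Taper: d(h) = DBH * ((H - h) / (H - 1.3))^0.8
Numerator = H - h = 26.0 - 6.2 = 19.8 m
Denominator = H - 1.3 = 26.0 - 1.3 = 24.7 m
Ratio = 19.8 / 24.7 = 0.80162
d = 22.6 * 0.80162^0.8 = 18.9 cm

18.9


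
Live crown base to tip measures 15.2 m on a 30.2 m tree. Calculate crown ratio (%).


Formula: Crown Ratio = (Crown Length / Total Height) * 100
CR = (15.2 m / 30.2 m) * 100
CR = 0.5033 * 100 = 50.3%

50.3


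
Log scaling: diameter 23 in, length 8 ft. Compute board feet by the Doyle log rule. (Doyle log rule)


Doyle: BF = (D - 4)^2 * L / 16
Adjusted diameter = 23 - 4 = 19 in
(D-4)^2 = 19^2 = 361
BF = 361 * 8 / 16 = 181 BF

181


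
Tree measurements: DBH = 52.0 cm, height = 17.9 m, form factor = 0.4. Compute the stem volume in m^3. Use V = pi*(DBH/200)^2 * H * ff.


Formula: V = pi * (DBH/200)^2 * H * ff
Radius = DBH/200 = 52.0/200 = 0.26 m
Radius^2 = 0.26^2 = 0.0676 m^2
V = pi * 0.0676 * 17.9 * 0.4
V = 1.521 m^3

1.521


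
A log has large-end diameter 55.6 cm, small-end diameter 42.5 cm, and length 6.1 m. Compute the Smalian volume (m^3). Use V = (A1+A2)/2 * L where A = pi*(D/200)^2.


Smalian: V = (A1 + A2)/2 * L,  A = pi*(D/200)^2
A1 = pi*(55.6/200)^2 = 0.242795 m^2
A2 = pi*(42.5/200)^2 = 0.141863 m^2
V = (0.242795+0.141863)/2*6.1 = 1.1732 m^3

1.1732


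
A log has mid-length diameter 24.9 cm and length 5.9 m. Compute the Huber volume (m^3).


Huber: V = Am * L,  Am = pi*(Dm/200)^2
Am = pi*(24.9/200)^2 = 0.048695 m^2
V = 0.048695*5.9 = 0.2873 m^3

0.2873


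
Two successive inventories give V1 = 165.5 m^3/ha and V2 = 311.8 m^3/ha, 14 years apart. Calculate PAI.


Formula: PAI = (V_T2 - V_T1) / (T2 - T1)
Volume increment = 311.8 - 165.5 = 146.3 m^3/ha
PAI = 146.3 / 14 = 10.45 m^3/ha/year

10.45


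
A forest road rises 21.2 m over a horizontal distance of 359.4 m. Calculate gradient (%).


Formula: Gradient = rise / run * 100
Gradient = 21.2 / 359.4 * 100 = 5.9%

5.9


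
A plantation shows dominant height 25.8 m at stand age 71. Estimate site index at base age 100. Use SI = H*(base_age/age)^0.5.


Formula: SI = H_dom * (base_age / age)^0.5
Age ratio = 100 / 71 = 1.40845
sqrt(age_ratio) = 1.18678
SI = 25.8 * 1.18678 = 30.6 m

30.6


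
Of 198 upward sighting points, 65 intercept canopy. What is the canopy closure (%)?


Formula: Canopy closure = covered points / total points * 100
Closure = 65 / 198 * 100
Closure = 0.3283 * 100 = 32.8%

32.8


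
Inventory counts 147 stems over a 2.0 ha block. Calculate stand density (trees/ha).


Formula: Stand Density = N_trees / Area_ha
Density = 147 trees / 2.0 ha
Density = 74 trees/ha

74


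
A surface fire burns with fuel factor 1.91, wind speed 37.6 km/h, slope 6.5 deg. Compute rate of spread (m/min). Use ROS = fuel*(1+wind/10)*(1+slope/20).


Formula: ROS = fuel * (1 + wind/10) * (1 + slope/20)
Wind factor = 1 + 37.6/10 = 4.76
Slope factor = 1 + 6.5/20 = 1.325
ROS = 1.91 * 4.76 * 1.325 = 12.05 m/min

12.05


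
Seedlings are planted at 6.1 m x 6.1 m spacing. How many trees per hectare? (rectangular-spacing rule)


Formula: TPH = 10000 m^2/ha / (spacing_x * spacing_y)
Area per tree = 6.1 m * 6.1 m = 37.21 m^2
TPH = 10000 / 37.21 = 269 trees/ha

269


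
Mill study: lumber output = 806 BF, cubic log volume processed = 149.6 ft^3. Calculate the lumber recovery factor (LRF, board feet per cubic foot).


Formula: LRF = Lumber Output (BF) / Log Input (ft^3)
LRF = 806 BF / 149.6 ft^3
LRF = 5.39 BF/ft^3

5.39


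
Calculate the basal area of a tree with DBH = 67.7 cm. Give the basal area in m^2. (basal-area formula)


Formula: BA = pi * (DBH/2)^2 / 10000  (cm^2 to m^2)
Radius = DBH/2 = 67.7/2 = 33.85 cm
BA = pi * 33.85^2 / 10000
   = 3599.7075 cm^2 / 10000
   = 0.36 m^2

0.36


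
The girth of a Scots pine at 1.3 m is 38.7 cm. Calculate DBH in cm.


Formula: DBH = C / pi
DBH = 38.7 / pi
pi = 3.14159...
DBH = 12.3 cm

12.3


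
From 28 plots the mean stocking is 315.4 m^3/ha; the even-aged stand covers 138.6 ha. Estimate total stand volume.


Formula: Total Volume = Mean Volume per ha * Total Area
Total Volume = 315.4 m^3/ha * 138.6 ha
Total Volume = 43714 m^3

43714


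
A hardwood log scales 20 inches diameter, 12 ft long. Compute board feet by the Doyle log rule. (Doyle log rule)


Doyle: BF = (D - 4)^2 * L / 16
Adjusted diameter = 20 - 4 = 16 in
(D-4)^2 = 16^2 = 256
BF = 256 * 12 / 16 = 192 BF

192


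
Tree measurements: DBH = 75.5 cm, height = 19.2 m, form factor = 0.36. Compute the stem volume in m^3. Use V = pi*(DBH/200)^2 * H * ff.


Formula: V = pi * (DBH/200)^2 * H * ff
Radius = DBH/200 = 75.5/200 = 0.3775 m
Radius^2 = 0.3775^2 = 0.14250625 m^2
V = pi * 0.14250625 * 19.2 * 0.36
V = 3.094 m^3

3.094


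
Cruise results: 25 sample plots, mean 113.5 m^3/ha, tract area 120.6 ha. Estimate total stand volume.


Formula: Total Volume = Mean Volume per ha * Total Area
Total Volume = 113.5 m^3/ha * 120.6 ha
Total Volume = 13688 m^3

13688


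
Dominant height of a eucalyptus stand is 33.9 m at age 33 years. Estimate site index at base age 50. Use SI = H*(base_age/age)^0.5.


Formula: SI = H_dom * (base_age / age)^0.5
Age ratio = 50 / 33 = 1.51515
sqrt(age_ratio) = 1.23091
SI = 33.9 * 1.23091 = 41.7 m

41.7


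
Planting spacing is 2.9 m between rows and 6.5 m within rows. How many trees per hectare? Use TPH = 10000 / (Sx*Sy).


Formula: TPH = 10000 m^2/ha / (spacing_x * spacing_y)
Area per tree = 2.9 m * 6.5 m = 18.85 m^2
TPH = 10000 / 18.85 = 531 trees/ha

531


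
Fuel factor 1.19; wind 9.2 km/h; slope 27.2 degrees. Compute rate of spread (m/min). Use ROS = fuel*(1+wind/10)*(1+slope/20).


Formula: ROS = fuel * (1 + wind/10) * (1 + slope/20)
Wind factor = 1 + 9.2/10 = 1.92
Slope factor = 1 + 27.2/20 = 2.36
ROS = 1.19 * 1.92 * 2.36 = 5.39 m/min

5.39


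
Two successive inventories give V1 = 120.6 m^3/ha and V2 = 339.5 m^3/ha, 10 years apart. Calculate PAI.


Formula: PAI = (V_T2 - V_T1) / (T2 - T1)
Volume increment = 339.5 - 120.6 = 218.9 m^3/ha
PAI = 218.9 / 10 = 21.89 m^3/ha/year

21.89


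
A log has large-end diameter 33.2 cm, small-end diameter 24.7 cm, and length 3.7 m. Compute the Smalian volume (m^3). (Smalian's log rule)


Smalian: V = (A1 + A2)/2 * L,  A = pi*(D/200)^2
A1 = pi*(33.2/200)^2 = 0.08657 m^2
A2 = pi*(24.7/200)^2 = 0.047916 m^2
V = (0.08657+0.047916)/2*3.7 = 0.2488 m^3

0.2488


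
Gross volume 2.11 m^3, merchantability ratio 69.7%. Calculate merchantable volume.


Formula: MV = V_total * (merchantable_pct / 100)
Merchantable fraction = 69.7% / 100 = 0.697
MV = 2.11 m^3 * 0.697 = 1.471 m^3

1.471


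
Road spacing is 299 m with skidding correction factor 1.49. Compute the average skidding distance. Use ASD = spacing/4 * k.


Formula: ASD = (spacing / 4) * correction
Uncorrected distance = spacing / 4 = 299 / 4 = 74.75 m
ASD = 74.75 * 1.49 = 111 m

111


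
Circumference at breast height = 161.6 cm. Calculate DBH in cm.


Formula: DBH = C / pi
DBH = 161.6 / pi
pi = 3.14159...
DBH = 51.4 cm

51.4


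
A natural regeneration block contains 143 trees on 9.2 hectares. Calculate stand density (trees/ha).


Formula: Stand Density = N_trees / Area_ha
Density = 143 trees / 9.2 ha
Density = 16 trees/ha

16


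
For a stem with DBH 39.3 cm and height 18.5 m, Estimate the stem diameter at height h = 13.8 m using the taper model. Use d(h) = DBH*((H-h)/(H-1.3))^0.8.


Taper: d(h) = DBH * ((H - h) / (H - 1.3))^0.8
Numerator = H - h = 18.5 - 13.8 = 4.7 m
Denominator = H - 1.3 = 18.5 - 1.3 = 17.2 m
Ratio = 4.7 / 17.2 = 0.27326
d = 39.3 * 0.27326^0.8 = 13.9 cm

13.9


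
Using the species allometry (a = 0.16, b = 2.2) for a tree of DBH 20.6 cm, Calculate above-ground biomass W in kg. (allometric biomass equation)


Formula: W = a * DBH^b  (allometric power law)
DBH^b = 20.6^2.2 = 777.1554
W = 0.16 * 777.1554 = 124.3 kg

124.3


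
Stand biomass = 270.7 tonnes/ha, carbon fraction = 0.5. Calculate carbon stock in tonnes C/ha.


Formula: Carbon Stock = Biomass * Carbon Fraction
C = 270.7 t/ha * 0.5
C = 135.4 t C/ha

135.4


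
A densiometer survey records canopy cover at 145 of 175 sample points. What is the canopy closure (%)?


Formula: Canopy closure = covered points / total points * 100
Closure = 145 / 175 * 100
Closure = 0.8286 * 100 = 82.9%

82.9


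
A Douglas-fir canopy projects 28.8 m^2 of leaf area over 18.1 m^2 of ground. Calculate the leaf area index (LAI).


Formula: LAI = total leaf area / ground area  (dimensionless)
LAI = 28.8 m^2 / 18.1 m^2
LAI = 1.59

1.59


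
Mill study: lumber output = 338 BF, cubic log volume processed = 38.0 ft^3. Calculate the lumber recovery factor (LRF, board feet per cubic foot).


Formula: LRF = Lumber Output (BF) / Log Input (ft^3)
LRF = 338 BF / 38.0 ft^3
LRF = 8.89 BF/ft^3

8.89


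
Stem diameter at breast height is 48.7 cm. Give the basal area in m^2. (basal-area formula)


Formula: BA = pi * (DBH/2)^2 / 10000  (cm^2 to m^2)
Radius = DBH/2 = 48.7/2 = 24.35 cm
BA = pi * 24.35^2 / 10000
   = 1862.721 cm^2 / 10000
   = 0.1863 m^2

0.1863


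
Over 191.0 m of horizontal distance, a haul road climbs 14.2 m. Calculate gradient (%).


Formula: Gradient = rise / run * 100
Gradient = 14.2 / 191.0 * 100 = 7.4%

7.4


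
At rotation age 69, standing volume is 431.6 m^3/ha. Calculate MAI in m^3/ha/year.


Formula: MAI = Total Volume / Stand Age
MAI = 431.6 m^3/ha / 69 years
MAI = 6.26 m^3/ha/year

6.26


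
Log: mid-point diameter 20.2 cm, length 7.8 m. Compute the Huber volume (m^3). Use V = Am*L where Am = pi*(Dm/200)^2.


Huber: V = Am * L,  Am = pi*(Dm/200)^2
Am = pi*(20.2/200)^2 = 0.032047 m^2
V = 0.032047*7.8 = 0.25 m^3

0.25


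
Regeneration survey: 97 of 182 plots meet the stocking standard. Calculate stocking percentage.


Formula: Stocking % = stocked plots / total plots * 100
Stocking = 97 / 182 * 100
Stocking = 0.533 * 100 = 53.3%

53.3


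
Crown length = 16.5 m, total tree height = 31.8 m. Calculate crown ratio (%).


Formula: Crown Ratio = (Crown Length / Total Height) * 100
CR = (16.5 m / 31.8 m) * 100
CR = 0.5189 * 100 = 51.9%

51.9


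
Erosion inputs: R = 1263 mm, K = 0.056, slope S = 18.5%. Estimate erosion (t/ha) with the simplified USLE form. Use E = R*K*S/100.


Formula: E = R * K * S / 100  (simplified USLE)
R * K = 1263 * 0.056 = 70.728
E = 70.728 * 18.5 / 100 = 13.08 t/ha

13.08


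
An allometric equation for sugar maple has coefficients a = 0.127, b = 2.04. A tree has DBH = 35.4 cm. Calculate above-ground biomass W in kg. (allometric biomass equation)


Formula: W = a * DBH^b  (allometric power law)
DBH^b = 35.4^2.04 = 1445.3288
W = 0.127 * 1445.3288 = 183.6 kg

183.6


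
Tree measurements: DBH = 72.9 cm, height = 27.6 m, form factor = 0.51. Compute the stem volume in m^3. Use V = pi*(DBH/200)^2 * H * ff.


Formula: V = pi * (DBH/200)^2 * H * ff
Radius = DBH/200 = 72.9/200 = 0.3645 m
Radius^2 = 0.3645^2 = 0.13286025 m^2
V = pi * 0.13286025 * 27.6 * 0.51
V = 5.875 m^3

5.875


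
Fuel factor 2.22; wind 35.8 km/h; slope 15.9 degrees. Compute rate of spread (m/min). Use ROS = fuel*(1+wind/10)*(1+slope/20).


Formula: ROS = fuel * (1 + wind/10) * (1 + slope/20)
Wind factor = 1 + 35.8/10 = 4.58
Slope factor = 1 + 15.9/20 = 1.795
ROS = 2.22 * 4.58 * 1.795 = 18.25 m/min

18.25


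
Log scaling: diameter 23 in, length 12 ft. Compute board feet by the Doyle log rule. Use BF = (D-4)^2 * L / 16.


Doyle: BF = (D - 4)^2 * L / 16
Adjusted diameter = 23 - 4 = 19 in
(D-4)^2 = 19^2 = 361
BF = 361 * 12 / 16 = 271 BF

271


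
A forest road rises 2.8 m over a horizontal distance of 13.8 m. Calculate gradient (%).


Formula: Gradient = rise / run * 100
Gradient = 2.8 / 13.8 * 100 = 20.3%

20.3


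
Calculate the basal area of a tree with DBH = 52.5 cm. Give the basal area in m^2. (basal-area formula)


Formula: BA = pi * (DBH/2)^2 / 10000  (cm^2 to m^2)
Radius = DBH/2 = 52.5/2 = 26.25 cm
BA = pi * 26.25^2 / 10000
   = 2164.7537 cm^2 / 10000
   = 0.2165 m^2

0.2165


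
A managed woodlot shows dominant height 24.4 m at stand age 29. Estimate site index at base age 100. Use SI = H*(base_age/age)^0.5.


Formula: SI = H_dom * (base_age / age)^0.5
Age ratio = 100 / 29 = 3.44828
sqrt(age_ratio) = 1.85695
SI = 24.4 * 1.85695 = 45.3 m

45.3


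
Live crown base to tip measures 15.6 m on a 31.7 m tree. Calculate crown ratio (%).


Formula: Crown Ratio = (Crown Length / Total Height) * 100
CR = (15.6 m / 31.7 m) * 100
CR = 0.4921 * 100 = 49.2%

49.2


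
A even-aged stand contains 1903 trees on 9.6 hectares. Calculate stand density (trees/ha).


Formula: Stand Density = N_trees / Area_ha
Density = 1903 trees / 9.6 ha
Density = 198 trees/ha

198


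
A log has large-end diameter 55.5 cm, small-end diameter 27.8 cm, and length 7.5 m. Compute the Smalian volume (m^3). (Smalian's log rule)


Smalian: V = (A1 + A2)/2 * L,  A = pi*(D/200)^2
A1 = pi*(55.5/200)^2 = 0.241922 m^2
A2 = pi*(27.8/200)^2 = 0.060699 m^2
V = (0.241922+0.060699)/2*7.5 = 1.1348 m^3

1.1348


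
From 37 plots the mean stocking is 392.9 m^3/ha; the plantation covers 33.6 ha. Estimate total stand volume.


Formula: Total Volume = Mean Volume per ha * Total Area
Total Volume = 392.9 m^3/ha * 33.6 ha
Total Volume = 13201 m^3

13201


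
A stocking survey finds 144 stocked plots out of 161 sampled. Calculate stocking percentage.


Formula: Stocking % = stocked plots / total plots * 100
Stocking = 144 / 161 * 100
Stocking = 0.8944 * 100 = 89.4%

89.4


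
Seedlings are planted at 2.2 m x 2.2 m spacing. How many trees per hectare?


Formula: TPH = 10000 m^2/ha / (spacing_x * spacing_y)
Area per tree = 2.2 m * 2.2 m = 4.84 m^2
TPH = 10000 / 4.84 = 2066 trees/ha

2066


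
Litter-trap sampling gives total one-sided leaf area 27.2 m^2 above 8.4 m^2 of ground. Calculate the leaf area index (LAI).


Formula: LAI = total leaf area / ground area  (dimensionless)
LAI = 27.2 m^2 / 8.4 m^2
LAI = 3.24

3.24


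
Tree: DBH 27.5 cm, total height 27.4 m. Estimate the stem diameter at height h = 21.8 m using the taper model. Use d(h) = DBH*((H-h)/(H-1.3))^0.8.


Taper: d(h) = DBH * ((H - h) / (H - 1.3))^0.8
Numerator = H - h = 27.4 - 21.8 = 5.6 m
Denominator = H - 1.3 = 27.4 - 1.3 = 26.1 m
Ratio = 5.6 / 26.1 = 0.21456
d = 27.5 * 0.21456^0.8 = 8.0 cm

8.0


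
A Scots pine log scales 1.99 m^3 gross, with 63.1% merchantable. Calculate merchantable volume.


Formula: MV = V_total * (merchantable_pct / 100)
Merchantable fraction = 63.1% / 100 = 0.631
MV = 1.99 m^3 * 0.631 = 1.256 m^3

1.256


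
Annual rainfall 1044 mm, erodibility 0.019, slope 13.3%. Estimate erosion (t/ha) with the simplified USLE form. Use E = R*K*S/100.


Formula: E = R * K * S / 100  (simplified USLE)
R * K = 1044 * 0.019 = 19.836
E = 19.836 * 13.3 / 100 = 2.64 t/ha

2.64


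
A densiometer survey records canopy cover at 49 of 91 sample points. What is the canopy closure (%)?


Formula: Canopy closure = covered points / total points * 100
Closure = 49 / 91 * 100
Closure = 0.5385 * 100 = 53.8%

53.8


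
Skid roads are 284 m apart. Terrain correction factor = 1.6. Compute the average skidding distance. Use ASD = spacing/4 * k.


Formula: ASD = (spacing / 4) * correction
Uncorrected distance = spacing / 4 = 284 / 4 = 71 m
ASD = 71 * 1.6 = 114 m

114


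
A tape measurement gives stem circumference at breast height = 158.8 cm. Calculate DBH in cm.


Formula: DBH = C / pi
DBH = 158.8 / pi
pi = 3.14159...
DBH = 50.5 cm

50.5


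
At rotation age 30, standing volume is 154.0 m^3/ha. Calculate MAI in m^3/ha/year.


Formula: MAI = Total Volume / Stand Age
MAI = 154.0 m^3/ha / 30 years
MAI = 5.13 m^3/ha/year

5.13


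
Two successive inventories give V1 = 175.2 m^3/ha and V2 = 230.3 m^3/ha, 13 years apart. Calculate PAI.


Formula: PAI = (V_T2 - V_T1) / (T2 - T1)
Volume increment = 230.3 - 175.2 = 55.1 m^3/ha
PAI = 55.1 / 13 = 4.24 m^3/ha/year

4.24


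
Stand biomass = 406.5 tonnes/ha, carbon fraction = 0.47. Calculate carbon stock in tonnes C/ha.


Formula: Carbon Stock = Biomass * Carbon Fraction
C = 406.5 t/ha * 0.47
C = 191.1 t C/ha

191.1


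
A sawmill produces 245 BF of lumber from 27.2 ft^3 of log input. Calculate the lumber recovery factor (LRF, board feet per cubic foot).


Formula: LRF = Lumber Output (BF) / Log Input (ft^3)
LRF = 245 BF / 27.2 ft^3
LRF = 9.01 BF/ft^3

9.01


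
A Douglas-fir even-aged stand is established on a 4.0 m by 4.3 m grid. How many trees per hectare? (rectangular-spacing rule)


Formula: TPH = 10000 m^2/ha / (spacing_x * spacing_y)
Area per tree = 4.0 m * 4.3 m = 17.2 m^2
TPH = 10000 / 17.2 = 581 trees/ha

581


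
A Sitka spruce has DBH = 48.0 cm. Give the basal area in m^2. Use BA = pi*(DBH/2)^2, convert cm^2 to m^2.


Formula: BA = pi * (DBH/2)^2 / 10000  (cm^2 to m^2)
Radius = DBH/2 = 48.0/2 = 24.0 cm
BA = pi * 24.0^2 / 10000
   = 1809.5574 cm^2 / 10000
   = 0.181 m^2

0.181


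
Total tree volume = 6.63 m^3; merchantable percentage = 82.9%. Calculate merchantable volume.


Formula: MV = V_total * (merchantable_pct / 100)
Merchantable fraction = 82.9% / 100 = 0.829
MV = 6.63 m^3 * 0.829 = 5.496 m^3

5.496


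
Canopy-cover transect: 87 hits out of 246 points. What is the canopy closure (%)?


Formula: Canopy closure = covered points / total points * 100
Closure = 87 / 246 * 100
Closure = 0.3537 * 100 = 35.4%

35.4


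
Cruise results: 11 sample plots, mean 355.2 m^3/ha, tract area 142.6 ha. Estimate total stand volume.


Formula: Total Volume = Mean Volume per ha * Total Area
Total Volume = 355.2 m^3/ha * 142.6 ha
Total Volume = 50652 m^3

50652


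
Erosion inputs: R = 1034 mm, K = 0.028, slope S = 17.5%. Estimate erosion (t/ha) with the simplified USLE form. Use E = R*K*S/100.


Formula: E = R * K * S / 100  (simplified USLE)
R * K = 1034 * 0.028 = 28.952
E = 28.952 * 17.5 / 100 = 5.07 t/ha

5.07


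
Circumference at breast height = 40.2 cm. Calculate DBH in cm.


Formula: DBH = C / pi
DBH = 40.2 / pi
pi = 3.14159...
DBH = 12.8 cm

12.8


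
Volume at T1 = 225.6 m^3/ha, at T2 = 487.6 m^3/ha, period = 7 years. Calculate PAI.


Formula: PAI = (V_T2 - V_T1) / (T2 - T1)
Volume increment = 487.6 - 225.6 = 262.0 m^3/ha
PAI = 262.0 / 7 = 37.43 m^3/ha/year

37.43


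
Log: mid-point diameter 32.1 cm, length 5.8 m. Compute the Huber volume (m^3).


Huber: V = Am * L,  Am = pi*(Dm/200)^2
Am = pi*(32.1/200)^2 = 0.080928 m^2
V = 0.080928*5.8 = 0.4694 m^3

0.4694


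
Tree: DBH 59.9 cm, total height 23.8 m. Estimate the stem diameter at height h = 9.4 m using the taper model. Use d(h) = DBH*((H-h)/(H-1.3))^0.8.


Taper: d(h) = DBH * ((H - h) / (H - 1.3))^0.8
Numerator = H - h = 23.8 - 9.4 = 14.4 m
Denominator = H - 1.3 = 23.8 - 1.3 = 22.5 m
Ratio = 14.4 / 22.5 = 0.64
d = 59.9 * 0.64^0.8 = 41.9 cm

41.9


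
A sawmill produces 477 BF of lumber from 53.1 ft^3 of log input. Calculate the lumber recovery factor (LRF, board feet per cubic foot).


Formula: LRF = Lumber Output (BF) / Log Input (ft^3)
LRF = 477 BF / 53.1 ft^3
LRF = 8.98 BF/ft^3

8.98


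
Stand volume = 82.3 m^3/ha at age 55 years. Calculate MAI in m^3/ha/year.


Formula: MAI = Total Volume / Stand Age
MAI = 82.3 m^3/ha / 55 years
MAI = 1.5 m^3/ha/year

1.5


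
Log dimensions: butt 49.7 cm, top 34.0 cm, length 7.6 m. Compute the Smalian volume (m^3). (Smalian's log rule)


Smalian: V = (A1 + A2)/2 * L,  A = pi*(D/200)^2
A1 = pi*(49.7/200)^2 = 0.194 m^2
A2 = pi*(34.0/200)^2 = 0.090792 m^2
V = (0.194+0.090792)/2*7.6 = 1.0822 m^3

1.0822


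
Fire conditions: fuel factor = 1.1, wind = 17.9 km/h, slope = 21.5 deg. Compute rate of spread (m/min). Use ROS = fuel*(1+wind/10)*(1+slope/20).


Formula: ROS = fuel * (1 + wind/10) * (1 + slope/20)
Wind factor = 1 + 17.9/10 = 2.79
Slope factor = 1 + 21.5/20 = 2.075
ROS = 1.1 * 2.79 * 2.075 = 6.37 m/min

6.37


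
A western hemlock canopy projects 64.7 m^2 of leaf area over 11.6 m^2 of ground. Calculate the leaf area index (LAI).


Formula: LAI = total leaf area / ground area  (dimensionless)
LAI = 64.7 m^2 / 11.6 m^2
LAI = 5.58

5.58


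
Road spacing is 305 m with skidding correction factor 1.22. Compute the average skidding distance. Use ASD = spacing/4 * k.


Formula: ASD = (spacing / 4) * correction
Uncorrected distance = spacing / 4 = 305 / 4 = 76.25 m
ASD = 76.25 * 1.22 = 93 m

93


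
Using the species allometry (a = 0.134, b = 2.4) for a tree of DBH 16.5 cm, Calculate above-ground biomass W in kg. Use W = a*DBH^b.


Formula: W = a * DBH^b  (allometric power law)
DBH^b = 16.5^2.4 = 835.5289
W = 0.134 * 835.5289 = 112.0 kg

112.0


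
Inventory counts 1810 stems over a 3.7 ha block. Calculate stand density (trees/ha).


Formula: Stand Density = N_trees / Area_ha
Density = 1810 trees / 3.7 ha
Density = 489 trees/ha

489


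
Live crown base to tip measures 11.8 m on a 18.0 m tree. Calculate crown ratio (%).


Formula: Crown Ratio = (Crown Length / Total Height) * 100
CR = (11.8 m / 18.0 m) * 100
CR = 0.6556 * 100 = 65.6%

65.6


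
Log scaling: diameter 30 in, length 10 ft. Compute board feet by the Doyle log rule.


Doyle: BF = (D - 4)^2 * L / 16
Adjusted diameter = 30 - 4 = 26 in
(D-4)^2 = 26^2 = 676
BF = 676 * 10 / 16 = 423 BF

423


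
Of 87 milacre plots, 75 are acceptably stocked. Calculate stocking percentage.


Formula: Stocking % = stocked plots / total plots * 100
Stocking = 75 / 87 * 100
Stocking = 0.8621 * 100 = 86.2%

86.2


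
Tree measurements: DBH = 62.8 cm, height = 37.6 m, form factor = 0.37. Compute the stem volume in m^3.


Formula: V = pi * (DBH/200)^2 * H * ff
Radius = DBH/200 = 62.8/200 = 0.314 m
Radius^2 = 0.314^2 = 0.098596 m^2
V = pi * 0.098596 * 37.6 * 0.37
V = 4.309 m^3

4.309


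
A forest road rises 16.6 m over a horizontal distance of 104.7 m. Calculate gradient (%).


Formula: Gradient = rise / run * 100
Gradient = 16.6 / 104.7 * 100 = 15.9%

15.9


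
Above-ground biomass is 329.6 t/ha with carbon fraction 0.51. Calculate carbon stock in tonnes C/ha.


Formula: Carbon Stock = Biomass * Carbon Fraction
C = 329.6 t/ha * 0.51
C = 168.1 t C/ha

168.1


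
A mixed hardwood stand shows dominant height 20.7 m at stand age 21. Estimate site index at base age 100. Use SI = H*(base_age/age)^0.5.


Formula: SI = H_dom * (base_age / age)^0.5
Age ratio = 100 / 21 = 4.7619
sqrt(age_ratio) = 2.18218
SI = 20.7 * 2.18218 = 45.2 m

45.2


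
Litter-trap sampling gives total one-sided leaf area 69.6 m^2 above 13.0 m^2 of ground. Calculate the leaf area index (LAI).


Formula: LAI = total leaf area / ground area  (dimensionless)
LAI = 69.6 m^2 / 13.0 m^2
LAI = 5.35

5.35


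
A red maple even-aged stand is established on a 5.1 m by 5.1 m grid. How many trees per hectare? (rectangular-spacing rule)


Formula: TPH = 10000 m^2/ha / (spacing_x * spacing_y)
Area per tree = 5.1 m * 5.1 m = 26.01 m^2
TPH = 10000 / 26.01 = 384 trees/ha

384


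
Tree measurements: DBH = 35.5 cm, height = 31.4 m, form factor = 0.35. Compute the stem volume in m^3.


Formula: V = pi * (DBH/200)^2 * H * ff
Radius = DBH/200 = 35.5/200 = 0.1775 m
Radius^2 = 0.1775^2 = 0.03150625 m^2
V = pi * 0.03150625 * 31.4 * 0.35
V = 1.088 m^3

1.088


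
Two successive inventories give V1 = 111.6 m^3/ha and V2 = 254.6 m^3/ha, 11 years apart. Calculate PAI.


Formula: PAI = (V_T2 - V_T1) / (T2 - T1)
Volume increment = 254.6 - 111.6 = 143.0 m^3/ha
PAI = 143.0 / 11 = 13.0 m^3/ha/year

13.0


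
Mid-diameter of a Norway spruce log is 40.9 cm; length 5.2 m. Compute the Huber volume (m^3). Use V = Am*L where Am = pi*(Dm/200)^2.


Huber: V = Am * L,  Am = pi*(Dm/200)^2
Am = pi*(40.9/200)^2 = 0.131382 m^2
V = 0.131382*5.2 = 0.6832 m^3

0.6832


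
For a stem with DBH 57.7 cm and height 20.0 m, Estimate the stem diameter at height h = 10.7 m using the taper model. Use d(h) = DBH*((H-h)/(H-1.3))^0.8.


Taper: d(h) = DBH * ((H - h) / (H - 1.3))^0.8
Numerator = H - h = 20.0 - 10.7 = 9.3 m
Denominator = H - 1.3 = 20.0 - 1.3 = 18.7 m
Ratio = 9.3 / 18.7 = 0.49733
d = 57.7 * 0.49733^0.8 = 33.0 cm

33.0


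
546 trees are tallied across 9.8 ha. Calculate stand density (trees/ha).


Formula: Stand Density = N_trees / Area_ha
Density = 546 trees / 9.8 ha
Density = 56 trees/ha

56


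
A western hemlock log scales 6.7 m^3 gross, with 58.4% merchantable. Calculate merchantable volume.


Formula: MV = V_total * (merchantable_pct / 100)
Merchantable fraction = 58.4% / 100 = 0.584
MV = 6.7 m^3 * 0.584 = 3.913 m^3

3.913


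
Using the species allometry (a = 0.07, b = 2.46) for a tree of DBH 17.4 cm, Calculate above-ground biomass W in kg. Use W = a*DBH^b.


Formula: W = a * DBH^b  (allometric power law)
DBH^b = 17.4^2.46 = 1126.5518
W = 0.07 * 1126.5518 = 78.9 kg

78.9


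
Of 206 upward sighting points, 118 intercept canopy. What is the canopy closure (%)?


Formula: Canopy closure = covered points / total points * 100
Closure = 118 / 206 * 100
Closure = 0.5728 * 100 = 57.3%

57.3


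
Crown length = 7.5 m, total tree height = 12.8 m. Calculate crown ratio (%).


Formula: Crown Ratio = (Crown Length / Total Height) * 100
CR = (7.5 m / 12.8 m) * 100
CR = 0.5859 * 100 = 58.6%

58.6


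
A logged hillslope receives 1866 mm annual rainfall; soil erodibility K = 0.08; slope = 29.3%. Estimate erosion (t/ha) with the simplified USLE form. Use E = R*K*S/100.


Formula: E = R * K * S / 100  (simplified USLE)
R * K = 1866 * 0.08 = 149.28
E = 149.28 * 29.3 / 100 = 43.74 t/ha

43.74


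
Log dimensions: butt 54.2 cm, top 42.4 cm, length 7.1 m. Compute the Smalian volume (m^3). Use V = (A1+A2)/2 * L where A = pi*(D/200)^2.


Smalian: V = (A1 + A2)/2 * L,  A = pi*(D/200)^2
A1 = pi*(54.2/200)^2 = 0.230722 m^2
A2 = pi*(42.4/200)^2 = 0.141196 m^2
V = (0.230722+0.141196)/2*7.1 = 1.3203 m^3

1.3203


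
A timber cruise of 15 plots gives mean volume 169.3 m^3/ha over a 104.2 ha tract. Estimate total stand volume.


Formula: Total Volume = Mean Volume per ha * Total Area
Total Volume = 169.3 m^3/ha * 104.2 ha
Total Volume = 17641 m^3

17641


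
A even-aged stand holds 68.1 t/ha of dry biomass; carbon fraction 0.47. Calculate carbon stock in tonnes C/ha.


Formula: Carbon Stock = Biomass * Carbon Fraction
C = 68.1 t/ha * 0.47
C = 32.0 t C/ha

32.0


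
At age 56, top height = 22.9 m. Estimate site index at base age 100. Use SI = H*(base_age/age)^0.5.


Formula: SI = H_dom * (base_age / age)^0.5
Age ratio = 100 / 56 = 1.78571
sqrt(age_ratio) = 1.33631
SI = 22.9 * 1.33631 = 30.6 m

30.6


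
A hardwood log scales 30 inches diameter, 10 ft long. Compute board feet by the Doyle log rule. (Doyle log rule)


Doyle: BF = (D - 4)^2 * L / 16
Adjusted diameter = 30 - 4 = 26 in
(D-4)^2 = 26^2 = 676
BF = 676 * 10 / 16 = 423 BF

423


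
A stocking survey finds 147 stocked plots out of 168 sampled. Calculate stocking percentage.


Formula: Stocking % = stocked plots / total plots * 100
Stocking = 147 / 168 * 100
Stocking = 0.875 * 100 = 87.5%

87.5


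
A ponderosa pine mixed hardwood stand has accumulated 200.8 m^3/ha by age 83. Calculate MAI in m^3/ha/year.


Formula: MAI = Total Volume / Stand Age
MAI = 200.8 m^3/ha / 83 years
MAI = 2.42 m^3/ha/year

2.42


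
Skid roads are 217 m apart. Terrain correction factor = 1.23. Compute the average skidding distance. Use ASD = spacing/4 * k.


Formula: ASD = (spacing / 4) * correction
Uncorrected distance = spacing / 4 = 217 / 4 = 54.25 m
ASD = 54.25 * 1.23 = 67 m

67


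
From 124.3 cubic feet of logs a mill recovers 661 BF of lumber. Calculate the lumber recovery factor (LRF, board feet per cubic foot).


Formula: LRF = Lumber Output (BF) / Log Input (ft^3)
LRF = 661 BF / 124.3 ft^3
LRF = 5.32 BF/ft^3

5.32


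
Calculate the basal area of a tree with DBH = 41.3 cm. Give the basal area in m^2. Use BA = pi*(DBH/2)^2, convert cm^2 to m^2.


Formula: BA = pi * (DBH/2)^2 / 10000  (cm^2 to m^2)
Radius = DBH/2 = 41.3/2 = 20.65 cm
BA = pi * 20.65^2 / 10000
   = 1339.6458 cm^2 / 10000
   = 0.134 m^2

0.134


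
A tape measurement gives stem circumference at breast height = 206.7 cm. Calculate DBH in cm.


Formula: DBH = C / pi
DBH = 206.7 / pi
pi = 3.14159...
DBH = 65.8 cm

65.8


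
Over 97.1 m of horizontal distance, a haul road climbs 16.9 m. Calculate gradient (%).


Formula: Gradient = rise / run * 100
Gradient = 16.9 / 97.1 * 100 = 17.4%

17.4


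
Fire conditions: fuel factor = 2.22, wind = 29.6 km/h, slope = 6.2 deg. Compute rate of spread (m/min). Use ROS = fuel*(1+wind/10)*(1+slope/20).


Formula: ROS = fuel * (1 + wind/10) * (1 + slope/20)
Wind factor = 1 + 29.6/10 = 3.96
Slope factor = 1 + 6.2/20 = 1.31
ROS = 2.22 * 3.96 * 1.31 = 11.52 m/min

11.52


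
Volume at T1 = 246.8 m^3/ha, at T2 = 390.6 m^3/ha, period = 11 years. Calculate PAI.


Formula: PAI = (V_T2 - V_T1) / (T2 - T1)
Volume increment = 390.6 - 246.8 = 143.8 m^3/ha
PAI = 143.8 / 11 = 13.07 m^3/ha/year

13.07


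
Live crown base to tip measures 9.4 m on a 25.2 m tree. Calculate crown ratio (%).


Formula: Crown Ratio = (Crown Length / Total Height) * 100
CR = (9.4 m / 25.2 m) * 100
CR = 0.373 * 100 = 37.3%

37.3


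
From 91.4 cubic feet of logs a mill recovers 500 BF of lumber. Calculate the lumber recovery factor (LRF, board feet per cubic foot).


Formula: LRF = Lumber Output (BF) / Log Input (ft^3)
LRF = 500 BF / 91.4 ft^3
LRF = 5.47 BF/ft^3

5.47


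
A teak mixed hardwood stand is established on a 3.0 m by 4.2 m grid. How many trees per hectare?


Formula: TPH = 10000 m^2/ha / (spacing_x * spacing_y)
Area per tree = 3.0 m * 4.2 m = 12.6 m^2
TPH = 10000 / 12.6 = 794 trees/ha

794


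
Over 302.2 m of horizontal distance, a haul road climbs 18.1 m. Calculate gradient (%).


Formula: Gradient = rise / run * 100
Gradient = 18.1 / 302.2 * 100 = 6.0%

6.0


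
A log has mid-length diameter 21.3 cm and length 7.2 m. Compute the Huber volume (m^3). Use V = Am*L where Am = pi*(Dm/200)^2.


Huber: V = Am * L,  Am = pi*(Dm/200)^2
Am = pi*(21.3/200)^2 = 0.035633 m^2
V = 0.035633*7.2 = 0.2566 m^3

0.2566


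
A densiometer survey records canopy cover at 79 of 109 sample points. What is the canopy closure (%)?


Formula: Canopy closure = covered points / total points * 100
Closure = 79 / 109 * 100
Closure = 0.7248 * 100 = 72.5%

72.5


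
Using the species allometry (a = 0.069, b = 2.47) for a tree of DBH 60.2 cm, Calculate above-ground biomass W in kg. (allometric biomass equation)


Formula: W = a * DBH^b  (allometric power law)
DBH^b = 60.2^2.47 = 24865.8514
W = 0.069 * 24865.8514 = 1715.7 kg

1715.7


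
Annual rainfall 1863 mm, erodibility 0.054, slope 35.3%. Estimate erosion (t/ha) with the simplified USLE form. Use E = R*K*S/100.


Formula: E = R * K * S / 100  (simplified USLE)
R * K = 1863 * 0.054 = 100.602
E = 100.602 * 35.3 / 100 = 35.51 t/ha

35.51


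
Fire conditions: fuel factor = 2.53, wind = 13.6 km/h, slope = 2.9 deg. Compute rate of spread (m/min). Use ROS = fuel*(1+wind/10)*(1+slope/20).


Formula: ROS = fuel * (1 + wind/10) * (1 + slope/20)
Wind factor = 1 + 13.6/10 = 2.36
Slope factor = 1 + 2.9/20 = 1.145
ROS = 2.53 * 2.36 * 1.145 = 6.84 m/min

6.84


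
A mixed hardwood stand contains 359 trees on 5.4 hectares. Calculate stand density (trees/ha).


Formula: Stand Density = N_trees / Area_ha
Density = 359 trees / 5.4 ha
Density = 66 trees/ha

66


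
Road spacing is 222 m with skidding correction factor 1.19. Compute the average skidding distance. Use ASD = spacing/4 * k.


Formula: ASD = (spacing / 4) * correction
Uncorrected distance = spacing / 4 = 222 / 4 = 55.5 m
ASD = 55.5 * 1.19 = 66 m

66


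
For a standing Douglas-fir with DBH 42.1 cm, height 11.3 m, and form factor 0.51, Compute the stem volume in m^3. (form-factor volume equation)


Formula: V = pi * (DBH/200)^2 * H * ff
Radius = DBH/200 = 42.1/200 = 0.2105 m
Radius^2 = 0.2105^2 = 0.04431025 m^2
V = pi * 0.04431025 * 11.3 * 0.51
V = 0.802 m^3

0.802


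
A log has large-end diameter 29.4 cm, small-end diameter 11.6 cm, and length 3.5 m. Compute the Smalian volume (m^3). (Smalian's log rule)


Smalian: V = (A1 + A2)/2 * L,  A = pi*(D/200)^2
A1 = pi*(29.4/200)^2 = 0.067887 m^2
A2 = pi*(11.6/200)^2 = 0.010568 m^2
V = (0.067887+0.010568)/2*3.5 = 0.1373 m^3

0.1373


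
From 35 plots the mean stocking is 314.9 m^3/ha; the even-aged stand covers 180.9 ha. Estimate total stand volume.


Formula: Total Volume = Mean Volume per ha * Total Area
Total Volume = 314.9 m^3/ha * 180.9 ha
Total Volume = 56965 m^3

56965


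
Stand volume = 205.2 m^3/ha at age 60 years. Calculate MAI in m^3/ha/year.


Formula: MAI = Total Volume / Stand Age
MAI = 205.2 m^3/ha / 60 years
MAI = 3.42 m^3/ha/year

3.42


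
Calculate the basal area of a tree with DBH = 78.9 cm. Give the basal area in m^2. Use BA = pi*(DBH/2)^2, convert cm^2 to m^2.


Formula: BA = pi * (DBH/2)^2 / 10000  (cm^2 to m^2)
Radius = DBH/2 = 78.9/2 = 39.45 cm
BA = pi * 39.45^2 / 10000
   = 4889.2685 cm^2 / 10000
   = 0.4889 m^2

0.4889


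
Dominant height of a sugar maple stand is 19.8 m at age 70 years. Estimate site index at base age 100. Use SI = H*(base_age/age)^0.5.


Formula: SI = H_dom * (base_age / age)^0.5
Age ratio = 100 / 70 = 1.42857
sqrt(age_ratio) = 1.19523
SI = 19.8 * 1.19523 = 23.7 m

23.7


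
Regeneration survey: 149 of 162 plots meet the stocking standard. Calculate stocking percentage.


Formula: Stocking % = stocked plots / total plots * 100
Stocking = 149 / 162 * 100
Stocking = 0.9198 * 100 = 92.0%

92.0


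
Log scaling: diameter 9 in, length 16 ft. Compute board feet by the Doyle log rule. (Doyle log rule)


Doyle: BF = (D - 4)^2 * L / 16
Adjusted diameter = 9 - 4 = 5 in
(D-4)^2 = 5^2 = 25
BF = 25 * 16 / 16 = 25 BF

25


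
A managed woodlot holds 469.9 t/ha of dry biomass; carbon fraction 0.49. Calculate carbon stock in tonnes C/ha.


Formula: Carbon Stock = Biomass * Carbon Fraction
C = 469.9 t/ha * 0.49
C = 230.3 t C/ha

230.3


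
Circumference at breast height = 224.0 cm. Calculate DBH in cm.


Formula: DBH = C / pi
DBH = 224.0 / pi
pi = 3.14159...
DBH = 71.3 cm

71.3


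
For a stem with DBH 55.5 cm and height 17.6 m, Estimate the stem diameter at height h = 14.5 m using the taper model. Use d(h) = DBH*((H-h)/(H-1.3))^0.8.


Taper: d(h) = DBH * ((H - h) / (H - 1.3))^0.8
Numerator = H - h = 17.6 - 14.5 = 3.1 m
Denominator = H - 1.3 = 17.6 - 1.3 = 16.3 m
Ratio = 3.1 / 16.3 = 0.19018
d = 55.5 * 0.19018^0.8 = 14.7 cm

14.7


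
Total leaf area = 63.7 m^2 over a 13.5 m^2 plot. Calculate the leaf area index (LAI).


Formula: LAI = total leaf area / ground area  (dimensionless)
LAI = 63.7 m^2 / 13.5 m^2
LAI = 4.72

4.72


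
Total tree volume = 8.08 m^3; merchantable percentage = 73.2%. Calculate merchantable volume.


Formula: MV = V_total * (merchantable_pct / 100)
Merchantable fraction = 73.2% / 100 = 0.732
MV = 8.08 m^3 * 0.732 = 5.915 m^3

5.915


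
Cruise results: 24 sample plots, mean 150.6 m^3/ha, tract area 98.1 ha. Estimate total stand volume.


Formula: Total Volume = Mean Volume per ha * Total Area
Total Volume = 150.6 m^3/ha * 98.1 ha
Total Volume = 14774 m^3

14774


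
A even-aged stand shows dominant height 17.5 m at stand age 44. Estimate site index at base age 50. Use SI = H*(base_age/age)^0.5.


Formula: SI = H_dom * (base_age / age)^0.5
Age ratio = 50 / 44 = 1.13636
sqrt(age_ratio) = 1.066
SI = 17.5 * 1.066 = 18.7 m

18.7


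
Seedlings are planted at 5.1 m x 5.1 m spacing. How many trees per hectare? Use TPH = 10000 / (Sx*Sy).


Formula: TPH = 10000 m^2/ha / (spacing_x * spacing_y)
Area per tree = 5.1 m * 5.1 m = 26.01 m^2
TPH = 10000 / 26.01 = 384 trees/ha

384


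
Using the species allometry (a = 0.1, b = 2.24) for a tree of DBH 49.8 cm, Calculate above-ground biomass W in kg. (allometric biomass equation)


Formula: W = a * DBH^b  (allometric power law)
DBH^b = 49.8^2.24 = 6335.6872
W = 0.1 * 6335.6872 = 633.6 kg

633.6


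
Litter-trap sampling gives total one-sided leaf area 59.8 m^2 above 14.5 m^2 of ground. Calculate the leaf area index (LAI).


Formula: LAI = total leaf area / ground area  (dimensionless)
LAI = 59.8 m^2 / 14.5 m^2
LAI = 4.12

4.12


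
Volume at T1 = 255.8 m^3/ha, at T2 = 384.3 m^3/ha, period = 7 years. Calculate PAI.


Formula: PAI = (V_T2 - V_T1) / (T2 - T1)
Volume increment = 384.3 - 255.8 = 128.5 m^3/ha
PAI = 128.5 / 7 = 18.36 m^3/ha/year

18.36


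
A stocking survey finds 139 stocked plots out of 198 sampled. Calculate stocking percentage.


Formula: Stocking % = stocked plots / total plots * 100
Stocking = 139 / 198 * 100
Stocking = 0.702 * 100 = 70.2%

70.2


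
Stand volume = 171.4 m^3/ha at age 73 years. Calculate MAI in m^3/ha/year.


Formula: MAI = Total Volume / Stand Age
MAI = 171.4 m^3/ha / 73 years
MAI = 2.35 m^3/ha/year

2.35


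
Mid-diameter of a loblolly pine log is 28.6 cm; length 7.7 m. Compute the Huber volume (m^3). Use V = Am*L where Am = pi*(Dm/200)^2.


Huber: V = Am * L,  Am = pi*(Dm/200)^2
Am = pi*(28.6/200)^2 = 0.064242 m^2
V = 0.064242*7.7 = 0.4947 m^3

0.4947
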